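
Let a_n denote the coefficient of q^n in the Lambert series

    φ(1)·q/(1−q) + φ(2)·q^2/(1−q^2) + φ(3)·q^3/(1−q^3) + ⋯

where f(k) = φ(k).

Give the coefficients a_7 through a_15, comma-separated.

[q^7] φ(1)=1,φ(7)=6 ⇒ 7
[q^8] φ(1)=1,φ(2)=1,φ(4)=2,φ(8)=4 ⇒ 8
[q^9] φ(1)=1,φ(3)=2,φ(9)=6 ⇒ 9
q^10  k|10↦φ(k): 1:1 2:1 5:4 10:4  a_10=10
q^11  k|11↦φ(k): 1:1 11:10  a_11=11
q^12  k|12↦φ(k): 1:1 2:1 3:2 4:2 6:2 12:4  a_12=12
[q^13] φ(13)=12,φ(1)=1 ⇒ 13
[q^14] φ(1)=1,φ(2)=1,φ(7)=6,φ(14)=6 ⇒ 14
d|15:{15,5,3,1}  Σφ=8+4+2+1=15

7, 8, 9, 10, 11, 12, 13, 14, 15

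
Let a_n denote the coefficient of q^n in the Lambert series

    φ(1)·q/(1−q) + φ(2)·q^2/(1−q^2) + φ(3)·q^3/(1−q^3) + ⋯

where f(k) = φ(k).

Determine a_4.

[q^4] φ(1)=1,φ(2)=1,φ(4)=2 ⇒ 4

a_4 = 4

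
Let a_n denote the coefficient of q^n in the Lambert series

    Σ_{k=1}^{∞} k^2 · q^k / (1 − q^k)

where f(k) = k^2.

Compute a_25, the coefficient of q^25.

[q^25] f(25)=625,f(5)=25,f(1)=1 ⇒ 651

a_25 = 651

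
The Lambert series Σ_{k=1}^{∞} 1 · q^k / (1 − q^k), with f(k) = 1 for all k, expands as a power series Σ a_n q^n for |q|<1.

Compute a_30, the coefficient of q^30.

a_30 = 8

[q^30] f(1)=1,f(2)=1,f(3)=1,f(5)=1,f(6)=1,f(10)=1,f(15)=1,f(30)=1 ⇒ 8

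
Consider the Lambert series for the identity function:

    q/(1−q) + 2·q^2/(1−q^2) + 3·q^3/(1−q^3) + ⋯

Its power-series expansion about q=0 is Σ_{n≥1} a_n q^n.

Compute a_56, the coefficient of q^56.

q^56  k|56↦f(k): 56:56 28:28 14:14 8:8 7:7 4:4 2:2 1:1  a_56=120

a_56 = 120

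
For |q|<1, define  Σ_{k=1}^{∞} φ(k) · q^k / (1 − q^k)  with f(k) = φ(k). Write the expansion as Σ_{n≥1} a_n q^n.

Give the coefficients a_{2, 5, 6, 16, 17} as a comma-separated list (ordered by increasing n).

d|2:{2,1}  Σφ=1+1=2
d|5:{5,1}  Σφ=4+1=5
n=6: 1·6 2·3 3·2 6·1  φ→[1+1+2+2]=6
d|16:{1,2,4,8,16}  Σφ=1+1+2+4+8=16
d|17:{17,1}  Σφ=16+1=17

2, 5, 6, 16, 17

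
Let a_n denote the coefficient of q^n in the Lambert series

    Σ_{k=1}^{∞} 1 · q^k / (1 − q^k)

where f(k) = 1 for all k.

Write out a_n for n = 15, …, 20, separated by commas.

q^15  k|15↦f(k): 15:1 5:1 3:1 1:1  a_15=4
[q^16] f(1)=1,f(2)=1,f(4)=1,f(8)=1,f(16)=1 ⇒ 5
d|17:{1,17}  Σf=1+1=2
n=18: 18·1 9·2 6·3 3·6 2·9 1·18  f→[1+1+1+1+1+1]=6
q^19  k|19↦f(k): 19:1 1:1  a_19=2
[q^20] f(20)=1,f(10)=1,f(5)=1,f(4)=1,f(2)=1,f(1)=1 ⇒ 6

4, 5, 2, 6, 2, 6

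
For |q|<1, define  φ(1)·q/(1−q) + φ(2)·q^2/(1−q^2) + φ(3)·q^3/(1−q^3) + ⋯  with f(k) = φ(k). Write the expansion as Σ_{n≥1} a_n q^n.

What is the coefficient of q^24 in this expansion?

[q^24] φ(1)=1,φ(2)=1,φ(3)=2,φ(4)=2,φ(6)=2,φ(8)=4,φ(12)=4,φ(24)=8 ⇒ 24

a_24 = 24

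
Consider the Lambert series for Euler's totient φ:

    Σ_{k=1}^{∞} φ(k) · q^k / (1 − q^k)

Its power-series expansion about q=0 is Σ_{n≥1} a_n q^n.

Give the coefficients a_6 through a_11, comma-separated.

d|6:{6,3,2,1}  Σφ=2+2+1+1=6
d|7:{1,7}  Σφ=1+6=7
[q^8] φ(8)=4,φ(4)=2,φ(2)=1,φ(1)=1 ⇒ 8
q^9  k|9↦φ(k): 9:6 3:2 1:1  a_9=9
q^10  k|10↦φ(k): 1:1 2:1 5:4 10:4  a_10=10
d|11:{11,1}  Σφ=10+1=11

6, 7, 8, 9, 10, 11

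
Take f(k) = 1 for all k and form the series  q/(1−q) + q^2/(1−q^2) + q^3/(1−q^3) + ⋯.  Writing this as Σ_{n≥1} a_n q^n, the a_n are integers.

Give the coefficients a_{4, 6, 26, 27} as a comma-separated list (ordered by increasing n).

3, 4, 4, 4

q^4  k|4↦f(k): 1:1 2:1 4:1  a_4=3
[q^6] f(1)=1,f(2)=1,f(3)=1,f(6)=1 ⇒ 4
n=26: 26·1 13·2 2·13 1·26  f→[1+1+1+1]=4
d|27:{1,3,9,27}  Σf=1+1+1+1=4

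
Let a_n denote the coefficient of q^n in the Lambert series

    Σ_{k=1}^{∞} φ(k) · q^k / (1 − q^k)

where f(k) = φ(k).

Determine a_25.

q^25  k|25↦φ(k): 1:1 5:4 25:20  a_25=25

a_25 = 25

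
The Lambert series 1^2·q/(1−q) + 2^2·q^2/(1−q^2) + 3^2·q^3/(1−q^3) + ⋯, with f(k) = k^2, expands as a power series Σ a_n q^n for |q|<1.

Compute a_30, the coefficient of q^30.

d|30:{30,15,10,6,5,3,2,1}  Σf=900+225+100+36+25+9+4+1=1300

a_30 = 1300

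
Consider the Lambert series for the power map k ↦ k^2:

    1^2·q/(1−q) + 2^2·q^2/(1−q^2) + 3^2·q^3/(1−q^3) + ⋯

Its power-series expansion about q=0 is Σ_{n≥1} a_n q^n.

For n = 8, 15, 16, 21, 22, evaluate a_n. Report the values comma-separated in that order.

q^8  k|8↦f(k): 1:1 2:4 4:16 8:64  a_8=85
d|15:{1,3,5,15}  Σf=1+9+25+225=260
n=16: 1·16 2·8 4·4 8·2 16·1  f→[1+4+16+64+256]=341
n=21: 1·21 3·7 7·3 21·1  f→[1+9+49+441]=500
n=22: 22·1 11·2 2·11 1·22  f→[484+121+4+1]=610

85, 260, 341, 500, 610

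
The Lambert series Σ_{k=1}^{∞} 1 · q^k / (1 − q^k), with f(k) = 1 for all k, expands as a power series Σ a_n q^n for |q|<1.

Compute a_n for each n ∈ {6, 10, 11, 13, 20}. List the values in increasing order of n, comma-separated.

4, 4, 2, 2, 6

d|6:{1,2,3,6}  Σf=1+1+1+1=4
d|10:{1,2,5,10}  Σf=1+1+1+1=4
d|11:{11,1}  Σf=1+1=2
q^13  k|13↦f(k): 1:1 13:1  a_13=2
d|20:{20,10,5,4,2,1}  Σf=1+1+1+1+1+1=6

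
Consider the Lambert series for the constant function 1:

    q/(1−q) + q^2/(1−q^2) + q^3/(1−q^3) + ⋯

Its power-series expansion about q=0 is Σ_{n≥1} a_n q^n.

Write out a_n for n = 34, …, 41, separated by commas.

4, 4, 9, 2, 4, 4, 8, 2

q^34  k|34↦f(k): 34:1 17:1 2:1 1:1  a_34=4
d|35:{1,5,7,35}  Σf=1+1+1+1=4
[q^36] f(36)=1,f(18)=1,f(12)=1,f(9)=1,f(6)=1,f(4)=1,f(3)=1,f(2)=1,f(1)=1 ⇒ 9
[q^37] f(1)=1,f(37)=1 ⇒ 2
[q^38] f(38)=1,f(19)=1,f(2)=1,f(1)=1 ⇒ 4
[q^39] f(39)=1,f(13)=1,f(3)=1,f(1)=1 ⇒ 4
q^40  k|40↦f(k): 40:1 20:1 10:1 8:1 5:1 4:1 2:1 1:1  a_40=8
n=41: 41·1 1·41  f→[1+1]=2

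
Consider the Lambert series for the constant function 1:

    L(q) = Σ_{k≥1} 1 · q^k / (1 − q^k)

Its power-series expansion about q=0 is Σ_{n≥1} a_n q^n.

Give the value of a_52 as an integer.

n=52: 1·52 2·26 4·13 13·4 26·2 52·1  f→[1+1+1+1+1+1]=6

a_52 = 6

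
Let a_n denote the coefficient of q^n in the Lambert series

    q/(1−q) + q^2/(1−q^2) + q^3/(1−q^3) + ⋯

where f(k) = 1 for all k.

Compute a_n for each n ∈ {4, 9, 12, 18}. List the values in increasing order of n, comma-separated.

[q^4] f(4)=1,f(2)=1,f(1)=1 ⇒ 3
n=9: 9·1 3·3 1·9  f→[1+1+1]=3
[q^12] f(1)=1,f(2)=1,f(3)=1,f(4)=1,f(6)=1,f(12)=1 ⇒ 6
q^18  k|18↦f(k): 1:1 2:1 3:1 6:1 9:1 18:1  a_18=6

3, 3, 6, 6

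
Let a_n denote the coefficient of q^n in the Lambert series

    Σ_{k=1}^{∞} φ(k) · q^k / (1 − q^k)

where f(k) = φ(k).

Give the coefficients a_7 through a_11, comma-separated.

n=7: 7·1 1·7  φ→[6+1]=7
q^8  k|8↦φ(k): 1:1 2:1 4:2 8:4  a_8=8
[q^9] φ(9)=6,φ(3)=2,φ(1)=1 ⇒ 9
d|10:{1,2,5,10}  Σφ=1+1+4+4=10
n=11: 11·1 1·11  φ→[10+1]=11

7, 8, 9, 10, 11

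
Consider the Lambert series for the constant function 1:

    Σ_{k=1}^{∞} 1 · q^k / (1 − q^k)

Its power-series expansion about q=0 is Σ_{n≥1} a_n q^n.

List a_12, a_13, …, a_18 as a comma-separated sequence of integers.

6, 2, 4, 4, 5, 2, 6

q^12  k|12↦f(k): 1:1 2:1 3:1 4:1 6:1 12:1  a_12=6
n=13: 13·1 1·13  f→[1+1]=2
[q^14] f(14)=1,f(7)=1,f(2)=1,f(1)=1 ⇒ 4
[q^15] f(1)=1,f(3)=1,f(5)=1,f(15)=1 ⇒ 4
n=16: 16·1 8·2 4·4 2·8 1·16  f→[1+1+1+1+1]=5
q^17  k|17↦f(k): 1:1 17:1  a_17=2
n=18: 18·1 9·2 6·3 3·6 2·9 1·18  f→[1+1+1+1+1+1]=6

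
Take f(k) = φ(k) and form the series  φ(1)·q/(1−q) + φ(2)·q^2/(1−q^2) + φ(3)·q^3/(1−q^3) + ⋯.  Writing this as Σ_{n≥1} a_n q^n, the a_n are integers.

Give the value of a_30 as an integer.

q^30  k|30↦φ(k): 30:8 15:8 10:4 6:2 5:4 3:2 2:1 1:1  a_30=30

a_30 = 30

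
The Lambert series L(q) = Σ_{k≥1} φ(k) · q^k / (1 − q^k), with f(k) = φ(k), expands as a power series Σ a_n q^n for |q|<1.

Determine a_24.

q^24  k|24↦φ(k): 24:8 12:4 8:4 6:2 4:2 3:2 2:1 1:1  a_24=24

a_24 = 24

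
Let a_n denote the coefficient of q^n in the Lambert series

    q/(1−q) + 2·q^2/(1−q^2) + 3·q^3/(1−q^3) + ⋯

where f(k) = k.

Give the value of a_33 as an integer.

a_33 = 48

n=33: 1·33 3·11 11·3 33·1  f→[1+3+11+33]=48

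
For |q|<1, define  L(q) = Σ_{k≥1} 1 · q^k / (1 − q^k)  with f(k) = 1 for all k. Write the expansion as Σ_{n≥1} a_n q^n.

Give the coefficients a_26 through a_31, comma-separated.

d|26:{1,2,13,26}  Σf=1+1+1+1=4
d|27:{27,9,3,1}  Σf=1+1+1+1=4
[q^28] f(1)=1,f(2)=1,f(4)=1,f(7)=1,f(14)=1,f(28)=1 ⇒ 6
n=29: 1·29 29·1  f→[1+1]=2
n=30: 1·30 2·15 3·10 5·6 6·5 10·3 15·2 30·1  f→[1+1+1+1+1+1+1+1]=8
n=31: 31·1 1·31  f→[1+1]=2

4, 4, 6, 2, 8, 2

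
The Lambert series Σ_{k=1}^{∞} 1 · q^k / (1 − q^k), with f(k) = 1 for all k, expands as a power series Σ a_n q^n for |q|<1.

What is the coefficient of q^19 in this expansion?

[q^19] f(1)=1,f(19)=1 ⇒ 2

a_19 = 2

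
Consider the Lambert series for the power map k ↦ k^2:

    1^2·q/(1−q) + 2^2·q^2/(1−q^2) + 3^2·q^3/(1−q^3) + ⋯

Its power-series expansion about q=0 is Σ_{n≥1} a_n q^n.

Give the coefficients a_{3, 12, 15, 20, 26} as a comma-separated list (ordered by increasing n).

[q^3] f(3)=9,f(1)=1 ⇒ 10
[q^12] f(12)=144,f(6)=36,f(4)=16,f(3)=9,f(2)=4,f(1)=1 ⇒ 210
q^15  k|15↦f(k): 1:1 3:9 5:25 15:225  a_15=260
n=20: 1·20 2·10 4·5 5·4 10·2 20·1  f→[1+4+16+25+100+400]=546
n=26: 26·1 13·2 2·13 1·26  f→[676+169+4+1]=850

10, 210, 260, 546, 850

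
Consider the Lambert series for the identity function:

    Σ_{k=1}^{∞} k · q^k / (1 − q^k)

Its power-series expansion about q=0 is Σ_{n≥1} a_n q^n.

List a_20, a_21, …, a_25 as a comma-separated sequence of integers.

[q^20] f(1)=1,f(2)=2,f(4)=4,f(5)=5,f(10)=10,f(20)=20 ⇒ 42
n=21: 21·1 7·3 3·7 1·21  f→[21+7+3+1]=32
n=22: 1·22 2·11 11·2 22·1  f→[1+2+11+22]=36
d|23:{23,1}  Σf=23+1=24
n=24: 1·24 2·12 3·8 4·6 6·4 8·3 12·2 24·1  f→[1+2+3+4+6+8+12+24]=60
n=25: 25·1 5·5 1·25  f→[25+5+1]=31

42, 32, 36, 24, 60, 31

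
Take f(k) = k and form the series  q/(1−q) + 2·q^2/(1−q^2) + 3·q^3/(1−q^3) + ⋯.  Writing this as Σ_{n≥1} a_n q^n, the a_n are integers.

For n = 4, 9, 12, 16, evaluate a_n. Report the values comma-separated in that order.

7, 13, 28, 31

d|4:{4,2,1}  Σf=4+2+1=7
n=9: 1·9 3·3 9·1  f→[1+3+9]=13
n=12: 1·12 2·6 3·4 4·3 6·2 12·1  f→[1+2+3+4+6+12]=28
[q^16] f(16)=16,f(8)=8,f(4)=4,f(2)=2,f(1)=1 ⇒ 31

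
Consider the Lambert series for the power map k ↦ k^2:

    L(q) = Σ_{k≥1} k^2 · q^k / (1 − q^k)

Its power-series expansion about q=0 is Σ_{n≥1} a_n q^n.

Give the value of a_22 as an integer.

a_22 = 610

q^22  k|22↦f(k): 22:484 11:121 2:4 1:1  a_22=610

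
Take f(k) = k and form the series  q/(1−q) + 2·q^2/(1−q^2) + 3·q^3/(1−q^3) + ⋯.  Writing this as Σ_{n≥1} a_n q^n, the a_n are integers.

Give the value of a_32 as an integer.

a_32 = 63

[q^32] f(32)=32,f(16)=16,f(8)=8,f(4)=4,f(2)=2,f(1)=1 ⇒ 63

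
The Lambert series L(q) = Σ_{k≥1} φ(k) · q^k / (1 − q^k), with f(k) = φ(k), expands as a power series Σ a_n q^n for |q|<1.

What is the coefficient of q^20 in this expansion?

[q^20] φ(20)=8,φ(10)=4,φ(5)=4,φ(4)=2,φ(2)=1,φ(1)=1 ⇒ 20

a_20 = 20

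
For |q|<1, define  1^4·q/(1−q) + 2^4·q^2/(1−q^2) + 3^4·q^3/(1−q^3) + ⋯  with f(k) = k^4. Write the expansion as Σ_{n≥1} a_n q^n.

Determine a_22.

[q^22] f(1)=1,f(2)=16,f(11)=14641,f(22)=234256 ⇒ 248914

a_22 = 248914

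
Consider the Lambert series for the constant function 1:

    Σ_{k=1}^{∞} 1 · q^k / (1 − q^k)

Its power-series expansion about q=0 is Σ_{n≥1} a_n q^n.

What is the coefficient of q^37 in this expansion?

a_37 = 2

q^37  k|37↦f(k): 37:1 1:1  a_37=2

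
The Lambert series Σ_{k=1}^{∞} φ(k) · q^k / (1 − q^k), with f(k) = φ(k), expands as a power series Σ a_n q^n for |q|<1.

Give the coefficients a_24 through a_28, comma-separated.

n=24: 24·1 12·2 8·3 6·4 4·6 3·8 2·12 1·24  φ→[8+4+4+2+2+2+1+1]=24
d|25:{1,5,25}  Σφ=1+4+20=25
n=26: 1·26 2·13 13·2 26·1  φ→[1+1+12+12]=26
[q^27] φ(1)=1,φ(3)=2,φ(9)=6,φ(27)=18 ⇒ 27
[q^28] φ(28)=12,φ(14)=6,φ(7)=6,φ(4)=2,φ(2)=1,φ(1)=1 ⇒ 28

24, 25, 26, 27, 28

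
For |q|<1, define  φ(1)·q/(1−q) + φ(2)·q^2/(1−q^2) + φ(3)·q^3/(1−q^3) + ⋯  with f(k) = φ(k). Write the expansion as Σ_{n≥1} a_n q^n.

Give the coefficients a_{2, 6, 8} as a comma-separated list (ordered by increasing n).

n=2: 1·2 2·1  φ→[1+1]=2
d|6:{1,2,3,6}  Σφ=1+1+2+2=6
q^8  k|8↦φ(k): 1:1 2:1 4:2 8:4  a_8=8

2, 6, 8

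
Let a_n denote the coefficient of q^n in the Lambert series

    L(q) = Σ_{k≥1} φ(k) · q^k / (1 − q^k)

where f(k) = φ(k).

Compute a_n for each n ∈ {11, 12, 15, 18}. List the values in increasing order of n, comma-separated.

n=11: 11·1 1·11  φ→[10+1]=11
n=12: 12·1 6·2 4·3 3·4 2·6 1·12  φ→[4+2+2+2+1+1]=12
[q^15] φ(1)=1,φ(3)=2,φ(5)=4,φ(15)=8 ⇒ 15
d|18:{1,2,3,6,9,18}  Σφ=1+1+2+2+6+6=18

11, 12, 15, 18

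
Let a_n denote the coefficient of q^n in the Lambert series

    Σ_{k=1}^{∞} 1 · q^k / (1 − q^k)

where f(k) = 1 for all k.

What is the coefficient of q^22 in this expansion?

a_22 = 4

n=22: 22·1 11·2 2·11 1·22  f→[1+1+1+1]=4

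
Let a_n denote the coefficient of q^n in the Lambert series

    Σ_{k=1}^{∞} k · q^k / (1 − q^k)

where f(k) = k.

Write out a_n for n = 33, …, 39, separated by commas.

48, 54, 48, 91, 38, 60, 56

d|33:{33,11,3,1}  Σf=33+11+3+1=48
n=34: 1·34 2·17 17·2 34·1  f→[1+2+17+34]=54
n=35: 35·1 7·5 5·7 1·35  f→[35+7+5+1]=48
n=36: 36·1 18·2 12·3 9·4 6·6 4·9 3·12 2·18 1·36  f→[36+18+12+9+6+4+3+2+1]=91
q^37  k|37↦f(k): 37:37 1:1  a_37=38
n=38: 1·38 2·19 19·2 38·1  f→[1+2+19+38]=60
[q^39] f(39)=39,f(13)=13,f(3)=3,f(1)=1 ⇒ 56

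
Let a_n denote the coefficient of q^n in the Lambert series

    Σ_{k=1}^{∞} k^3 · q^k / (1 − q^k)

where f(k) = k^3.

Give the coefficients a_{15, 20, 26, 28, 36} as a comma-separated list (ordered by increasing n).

3528, 9198, 19782, 25112, 55261

d|15:{1,3,5,15}  Σf=1+27+125+3375=3528
[q^20] f(1)=1,f(2)=8,f(4)=64,f(5)=125,f(10)=1000,f(20)=8000 ⇒ 9198
q^26  k|26↦f(k): 1:1 2:8 13:2197 26:17576  a_26=19782
q^28  k|28↦f(k): 1:1 2:8 4:64 7:343 14:2744 28:21952  a_28=25112
d|36:{36,18,12,9,6,4,3,2,1}  Σf=46656+5832+1728+729+216+64+27+8+1=55261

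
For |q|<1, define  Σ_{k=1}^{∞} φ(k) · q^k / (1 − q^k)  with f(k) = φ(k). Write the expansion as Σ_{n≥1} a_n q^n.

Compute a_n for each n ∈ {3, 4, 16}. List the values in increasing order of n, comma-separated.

n=3: 1·3 3·1  φ→[1+2]=3
[q^4] φ(1)=1,φ(2)=1,φ(4)=2 ⇒ 4
[q^16] φ(16)=8,φ(8)=4,φ(4)=2,φ(2)=1,φ(1)=1 ⇒ 16

3, 4, 16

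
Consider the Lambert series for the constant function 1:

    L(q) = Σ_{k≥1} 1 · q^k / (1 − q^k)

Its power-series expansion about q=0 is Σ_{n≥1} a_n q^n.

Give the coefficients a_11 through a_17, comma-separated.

q^11  k|11↦f(k): 11:1 1:1  a_11=2
d|12:{1,2,3,4,6,12}  Σf=1+1+1+1+1+1=6
n=13: 1·13 13·1  f→[1+1]=2
d|14:{14,7,2,1}  Σf=1+1+1+1=4
q^15  k|15↦f(k): 15:1 5:1 3:1 1:1  a_15=4
q^16  k|16↦f(k): 1:1 2:1 4:1 8:1 16:1  a_16=5
d|17:{1,17}  Σf=1+1=2

2, 6, 2, 4, 4, 5, 2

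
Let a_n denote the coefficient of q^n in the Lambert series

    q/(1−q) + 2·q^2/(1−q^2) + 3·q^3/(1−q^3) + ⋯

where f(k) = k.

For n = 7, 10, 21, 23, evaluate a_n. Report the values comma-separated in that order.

[q^7] f(7)=7,f(1)=1 ⇒ 8
q^10  k|10↦f(k): 1:1 2:2 5:5 10:10  a_10=18
n=21: 1·21 3·7 7·3 21·1  f→[1+3+7+21]=32
q^23  k|23↦f(k): 23:23 1:1  a_23=24

8, 18, 32, 24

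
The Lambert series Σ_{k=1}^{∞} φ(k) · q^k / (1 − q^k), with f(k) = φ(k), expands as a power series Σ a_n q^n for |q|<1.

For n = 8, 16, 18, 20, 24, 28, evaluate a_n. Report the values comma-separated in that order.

q^8  k|8↦φ(k): 1:1 2:1 4:2 8:4  a_8=8
q^16  k|16↦φ(k): 16:8 8:4 4:2 2:1 1:1  a_16=16
q^18  k|18↦φ(k): 18:6 9:6 6:2 3:2 2:1 1:1  a_18=18
n=20: 20·1 10·2 5·4 4·5 2·10 1·20  φ→[8+4+4+2+1+1]=20
n=24: 24·1 12·2 8·3 6·4 4·6 3·8 2·12 1·24  φ→[8+4+4+2+2+2+1+1]=24
d|28:{1,2,4,7,14,28}  Σφ=1+1+2+6+6+12=28

8, 16, 18, 20, 24, 28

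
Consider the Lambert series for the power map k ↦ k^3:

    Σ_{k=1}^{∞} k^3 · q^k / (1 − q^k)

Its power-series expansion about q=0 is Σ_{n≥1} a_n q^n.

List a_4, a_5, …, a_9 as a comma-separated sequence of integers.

73, 126, 252, 344, 585, 757

d|4:{4,2,1}  Σf=64+8+1=73
[q^5] f(1)=1,f(5)=125 ⇒ 126
[q^6] f(1)=1,f(2)=8,f(3)=27,f(6)=216 ⇒ 252
d|7:{1,7}  Σf=1+343=344
q^8  k|8↦f(k): 8:512 4:64 2:8 1:1  a_8=585
q^9  k|9↦f(k): 9:729 3:27 1:1  a_9=757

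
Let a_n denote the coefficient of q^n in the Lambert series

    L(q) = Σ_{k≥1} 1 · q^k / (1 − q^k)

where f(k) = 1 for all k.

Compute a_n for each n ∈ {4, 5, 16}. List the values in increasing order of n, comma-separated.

3, 2, 5

[q^4] f(4)=1,f(2)=1,f(1)=1 ⇒ 3
q^5  k|5↦f(k): 5:1 1:1  a_5=2
[q^16] f(1)=1,f(2)=1,f(4)=1,f(8)=1,f(16)=1 ⇒ 5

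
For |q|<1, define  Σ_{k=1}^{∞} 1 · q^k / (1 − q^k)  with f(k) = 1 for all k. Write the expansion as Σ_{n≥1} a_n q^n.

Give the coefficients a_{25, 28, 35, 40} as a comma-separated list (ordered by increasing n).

3, 6, 4, 8

[q^25] f(25)=1,f(5)=1,f(1)=1 ⇒ 3
d|28:{28,14,7,4,2,1}  Σf=1+1+1+1+1+1=6
n=35: 1·35 5·7 7·5 35·1  f→[1+1+1+1]=4
d|40:{40,20,10,8,5,4,2,1}  Σf=1+1+1+1+1+1+1+1=8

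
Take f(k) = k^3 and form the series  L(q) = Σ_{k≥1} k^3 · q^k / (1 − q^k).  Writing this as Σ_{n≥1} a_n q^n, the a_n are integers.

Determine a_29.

[q^29] f(1)=1,f(29)=24389 ⇒ 24390

a_29 = 24390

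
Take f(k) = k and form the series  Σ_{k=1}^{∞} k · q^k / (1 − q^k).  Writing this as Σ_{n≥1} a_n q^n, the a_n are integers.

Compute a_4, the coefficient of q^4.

a_4 = 7

n=4: 4·1 2·2 1·4  f→[4+2+1]=7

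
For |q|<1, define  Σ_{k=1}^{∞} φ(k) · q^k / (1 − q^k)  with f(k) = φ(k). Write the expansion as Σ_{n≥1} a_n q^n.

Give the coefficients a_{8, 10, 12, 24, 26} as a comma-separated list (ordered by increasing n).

d|8:{8,4,2,1}  Σφ=4+2+1+1=8
d|10:{10,5,2,1}  Σφ=4+4+1+1=10
q^12  k|12↦φ(k): 1:1 2:1 3:2 4:2 6:2 12:4  a_12=12
q^24  k|24↦φ(k): 1:1 2:1 3:2 4:2 6:2 8:4 12:4 24:8  a_24=24
[q^26] φ(26)=12,φ(13)=12,φ(2)=1,φ(1)=1 ⇒ 26

8, 10, 12, 24, 26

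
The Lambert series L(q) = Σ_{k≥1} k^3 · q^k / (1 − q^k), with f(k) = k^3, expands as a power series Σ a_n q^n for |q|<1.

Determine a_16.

q^16  k|16↦f(k): 16:4096 8:512 4:64 2:8 1:1  a_16=4681

a_16 = 4681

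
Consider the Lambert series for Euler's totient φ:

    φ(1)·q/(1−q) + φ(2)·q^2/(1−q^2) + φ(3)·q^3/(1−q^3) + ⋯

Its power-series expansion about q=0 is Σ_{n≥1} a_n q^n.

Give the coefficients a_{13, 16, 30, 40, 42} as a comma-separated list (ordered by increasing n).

q^13  k|13↦φ(k): 1:1 13:12  a_13=13
q^16  k|16↦φ(k): 1:1 2:1 4:2 8:4 16:8  a_16=16
[q^30] φ(1)=1,φ(2)=1,φ(3)=2,φ(5)=4,φ(6)=2,φ(10)=4,φ(15)=8,φ(30)=8 ⇒ 30
d|40:{1,2,4,5,8,10,20,40}  Σφ=1+1+2+4+4+4+8+16=40
d|42:{42,21,14,7,6,3,2,1}  Σφ=12+12+6+6+2+2+1+1=42

13, 16, 30, 40, 42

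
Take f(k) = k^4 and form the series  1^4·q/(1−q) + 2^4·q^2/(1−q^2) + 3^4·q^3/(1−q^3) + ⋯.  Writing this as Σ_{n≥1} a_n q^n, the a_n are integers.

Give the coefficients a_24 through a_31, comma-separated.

d|24:{24,12,8,6,4,3,2,1}  Σf=331776+20736+4096+1296+256+81+16+1=358258
n=25: 25·1 5·5 1·25  f→[390625+625+1]=391251
d|26:{1,2,13,26}  Σf=1+16+28561+456976=485554
q^27  k|27↦f(k): 27:531441 9:6561 3:81 1:1  a_27=538084
d|28:{1,2,4,7,14,28}  Σf=1+16+256+2401+38416+614656=655746
n=29: 29·1 1·29  f→[707281+1]=707282
n=30: 30·1 15·2 10·3 6·5 5·6 3·10 2·15 1·30  f→[810000+50625+10000+1296+625+81+16+1]=872644
d|31:{31,1}  Σf=923521+1=923522

358258, 391251, 485554, 538084, 655746, 707282, 872644, 923522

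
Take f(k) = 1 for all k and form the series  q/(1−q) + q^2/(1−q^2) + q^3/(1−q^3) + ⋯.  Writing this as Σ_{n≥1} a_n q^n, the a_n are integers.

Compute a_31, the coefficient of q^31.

a_31 = 2

n=31: 1·31 31·1  f→[1+1]=2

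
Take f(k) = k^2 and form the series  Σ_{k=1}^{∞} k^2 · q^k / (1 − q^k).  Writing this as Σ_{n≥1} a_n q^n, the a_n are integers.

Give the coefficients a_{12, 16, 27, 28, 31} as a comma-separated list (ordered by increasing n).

[q^12] f(1)=1,f(2)=4,f(3)=9,f(4)=16,f(6)=36,f(12)=144 ⇒ 210
q^16  k|16↦f(k): 1:1 2:4 4:16 8:64 16:256  a_16=341
d|27:{27,9,3,1}  Σf=729+81+9+1=820
n=28: 1·28 2·14 4·7 7·4 14·2 28·1  f→[1+4+16+49+196+784]=1050
[q^31] f(31)=961,f(1)=1 ⇒ 962

210, 341, 820, 1050, 962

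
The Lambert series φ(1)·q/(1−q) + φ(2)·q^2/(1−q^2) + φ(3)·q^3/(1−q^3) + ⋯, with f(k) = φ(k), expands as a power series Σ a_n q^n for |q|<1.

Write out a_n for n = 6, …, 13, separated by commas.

[q^6] φ(6)=2,φ(3)=2,φ(2)=1,φ(1)=1 ⇒ 6
q^7  k|7↦φ(k): 1:1 7:6  a_7=7
q^8  k|8↦φ(k): 8:4 4:2 2:1 1:1  a_8=8
n=9: 1·9 3·3 9·1  φ→[1+2+6]=9
n=10: 1·10 2·5 5·2 10·1  φ→[1+1+4+4]=10
q^11  k|11↦φ(k): 1:1 11:10  a_11=11
n=12: 1·12 2·6 3·4 4·3 6·2 12·1  φ→[1+1+2+2+2+4]=12
d|13:{1,13}  Σφ=1+12=13

6, 7, 8, 9, 10, 11, 12, 13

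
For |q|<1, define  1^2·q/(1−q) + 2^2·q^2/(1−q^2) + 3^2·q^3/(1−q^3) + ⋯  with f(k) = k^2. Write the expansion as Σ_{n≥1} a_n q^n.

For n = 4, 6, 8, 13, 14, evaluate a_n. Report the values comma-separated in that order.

21, 50, 85, 170, 250

q^4  k|4↦f(k): 4:16 2:4 1:1  a_4=21
[q^6] f(6)=36,f(3)=9,f(2)=4,f(1)=1 ⇒ 50
n=8: 1·8 2·4 4·2 8·1  f→[1+4+16+64]=85
[q^13] f(1)=1,f(13)=169 ⇒ 170
n=14: 14·1 7·2 2·7 1·14  f→[196+49+4+1]=250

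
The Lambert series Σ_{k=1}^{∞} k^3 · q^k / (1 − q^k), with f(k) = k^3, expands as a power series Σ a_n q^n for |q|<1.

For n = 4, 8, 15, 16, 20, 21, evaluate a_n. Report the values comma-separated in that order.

73, 585, 3528, 4681, 9198, 9632

q^4  k|4↦f(k): 4:64 2:8 1:1  a_4=73
n=8: 8·1 4·2 2·4 1·8  f→[512+64+8+1]=585
q^15  k|15↦f(k): 1:1 3:27 5:125 15:3375  a_15=3528
n=16: 1·16 2·8 4·4 8·2 16·1  f→[1+8+64+512+4096]=4681
[q^20] f(1)=1,f(2)=8,f(4)=64,f(5)=125,f(10)=1000,f(20)=8000 ⇒ 9198
d|21:{1,3,7,21}  Σf=1+27+343+9261=9632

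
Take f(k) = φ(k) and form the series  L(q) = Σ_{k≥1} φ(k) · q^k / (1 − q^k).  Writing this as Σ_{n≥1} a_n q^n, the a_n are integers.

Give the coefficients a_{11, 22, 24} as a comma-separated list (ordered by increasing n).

n=11: 11·1 1·11  φ→[10+1]=11
n=22: 22·1 11·2 2·11 1·22  φ→[10+10+1+1]=22
n=24: 24·1 12·2 8·3 6·4 4·6 3·8 2·12 1·24  φ→[8+4+4+2+2+2+1+1]=24

11, 22, 24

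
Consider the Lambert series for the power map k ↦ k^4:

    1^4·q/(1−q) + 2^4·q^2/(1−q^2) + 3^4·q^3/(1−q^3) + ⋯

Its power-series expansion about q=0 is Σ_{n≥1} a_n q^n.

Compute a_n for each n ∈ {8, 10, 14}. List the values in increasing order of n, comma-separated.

4369, 10642, 40834

n=8: 8·1 4·2 2·4 1·8  f→[4096+256+16+1]=4369
q^10  k|10↦f(k): 1:1 2:16 5:625 10:10000  a_10=10642
q^14  k|14↦f(k): 14:38416 7:2401 2:16 1:1  a_14=40834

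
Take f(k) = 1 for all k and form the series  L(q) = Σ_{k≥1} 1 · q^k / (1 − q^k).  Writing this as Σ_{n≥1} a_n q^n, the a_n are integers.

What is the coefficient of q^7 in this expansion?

d|7:{7,1}  Σf=1+1=2

a_7 = 2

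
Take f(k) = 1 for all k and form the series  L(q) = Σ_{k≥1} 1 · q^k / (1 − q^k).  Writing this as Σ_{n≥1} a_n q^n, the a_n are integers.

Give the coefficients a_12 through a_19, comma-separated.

6, 2, 4, 4, 5, 2, 6, 2

n=12: 1·12 2·6 3·4 4·3 6·2 12·1  f→[1+1+1+1+1+1]=6
n=13: 1·13 13·1  f→[1+1]=2
[q^14] f(1)=1,f(2)=1,f(7)=1,f(14)=1 ⇒ 4
[q^15] f(1)=1,f(3)=1,f(5)=1,f(15)=1 ⇒ 4
q^16  k|16↦f(k): 16:1 8:1 4:1 2:1 1:1  a_16=5
[q^17] f(17)=1,f(1)=1 ⇒ 2
q^18  k|18↦f(k): 18:1 9:1 6:1 3:1 2:1 1:1  a_18=6
[q^19] f(1)=1,f(19)=1 ⇒ 2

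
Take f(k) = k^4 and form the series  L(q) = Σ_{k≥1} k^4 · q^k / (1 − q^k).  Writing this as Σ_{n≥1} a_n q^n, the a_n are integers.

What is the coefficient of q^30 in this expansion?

a_30 = 872644

n=30: 1·30 2·15 3·10 5·6 6·5 10·3 15·2 30·1  f→[1+16+81+625+1296+10000+50625+810000]=872644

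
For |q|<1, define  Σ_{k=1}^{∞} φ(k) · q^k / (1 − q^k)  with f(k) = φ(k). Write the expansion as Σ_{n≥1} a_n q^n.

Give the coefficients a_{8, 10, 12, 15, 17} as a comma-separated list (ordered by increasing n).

d|8:{8,4,2,1}  Σφ=4+2+1+1=8
d|10:{1,2,5,10}  Σφ=1+1+4+4=10
[q^12] φ(12)=4,φ(6)=2,φ(4)=2,φ(3)=2,φ(2)=1,φ(1)=1 ⇒ 12
q^15  k|15↦φ(k): 15:8 5:4 3:2 1:1  a_15=15
d|17:{17,1}  Σφ=16+1=17

8, 10, 12, 15, 17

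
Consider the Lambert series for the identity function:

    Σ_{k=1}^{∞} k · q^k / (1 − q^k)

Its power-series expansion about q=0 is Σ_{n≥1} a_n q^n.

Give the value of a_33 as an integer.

a_33 = 48

n=33: 33·1 11·3 3·11 1·33  f→[33+11+3+1]=48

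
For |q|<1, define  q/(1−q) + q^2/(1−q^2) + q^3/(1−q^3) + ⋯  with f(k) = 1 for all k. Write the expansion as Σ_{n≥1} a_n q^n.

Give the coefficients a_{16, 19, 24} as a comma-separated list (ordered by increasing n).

q^16  k|16↦f(k): 1:1 2:1 4:1 8:1 16:1  a_16=5
[q^19] f(19)=1,f(1)=1 ⇒ 2
q^24  k|24↦f(k): 1:1 2:1 3:1 4:1 6:1 8:1 12:1 24:1  a_24=8

5, 2, 8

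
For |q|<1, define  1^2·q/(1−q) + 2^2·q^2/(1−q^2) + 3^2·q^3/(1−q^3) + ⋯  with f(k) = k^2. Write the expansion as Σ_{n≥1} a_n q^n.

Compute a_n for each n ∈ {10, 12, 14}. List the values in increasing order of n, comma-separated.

[q^10] f(1)=1,f(2)=4,f(5)=25,f(10)=100 ⇒ 130
n=12: 1·12 2·6 3·4 4·3 6·2 12·1  f→[1+4+9+16+36+144]=210
n=14: 1·14 2·7 7·2 14·1  f→[1+4+49+196]=250

130, 210, 250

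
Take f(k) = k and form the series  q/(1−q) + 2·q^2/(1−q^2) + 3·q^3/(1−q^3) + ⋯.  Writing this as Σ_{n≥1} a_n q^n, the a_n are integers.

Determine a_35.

a_35 = 48

n=35: 35·1 7·5 5·7 1·35  f→[35+7+5+1]=48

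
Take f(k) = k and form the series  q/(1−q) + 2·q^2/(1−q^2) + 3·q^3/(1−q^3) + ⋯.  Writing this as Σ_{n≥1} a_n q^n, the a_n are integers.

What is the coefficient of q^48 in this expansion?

q^48  k|48↦f(k): 48:48 24:24 16:16 12:12 8:8 6:6 4:4 3:3 2:2 1:1  a_48=124

a_48 = 124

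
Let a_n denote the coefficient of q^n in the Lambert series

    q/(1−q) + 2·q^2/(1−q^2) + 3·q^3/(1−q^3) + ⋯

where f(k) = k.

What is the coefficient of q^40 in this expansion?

a_40 = 90

d|40:{1,2,4,5,8,10,20,40}  Σf=1+2+4+5+8+10+20+40=90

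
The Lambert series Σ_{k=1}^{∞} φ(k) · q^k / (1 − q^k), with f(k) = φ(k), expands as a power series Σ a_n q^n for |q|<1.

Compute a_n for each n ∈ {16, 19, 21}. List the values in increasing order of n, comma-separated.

d|16:{1,2,4,8,16}  Σφ=1+1+2+4+8=16
n=19: 19·1 1·19  φ→[18+1]=19
n=21: 21·1 7·3 3·7 1·21  φ→[12+6+2+1]=21

16, 19, 21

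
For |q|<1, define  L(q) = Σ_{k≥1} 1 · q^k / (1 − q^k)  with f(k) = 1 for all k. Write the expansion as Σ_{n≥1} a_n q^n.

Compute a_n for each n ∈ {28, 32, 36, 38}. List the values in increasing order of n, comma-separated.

d|28:{1,2,4,7,14,28}  Σf=1+1+1+1+1+1=6
[q^32] f(1)=1,f(2)=1,f(4)=1,f(8)=1,f(16)=1,f(32)=1 ⇒ 6
n=36: 36·1 18·2 12·3 9·4 6·6 4·9 3·12 2·18 1·36  f→[1+1+1+1+1+1+1+1+1]=9
[q^38] f(38)=1,f(19)=1,f(2)=1,f(1)=1 ⇒ 4

6, 6, 9, 4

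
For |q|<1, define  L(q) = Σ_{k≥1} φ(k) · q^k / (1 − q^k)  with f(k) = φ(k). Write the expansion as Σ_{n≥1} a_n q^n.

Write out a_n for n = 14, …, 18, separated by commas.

d|14:{14,7,2,1}  Σφ=6+6+1+1=14
q^15  k|15↦φ(k): 1:1 3:2 5:4 15:8  a_15=15
n=16: 16·1 8·2 4·4 2·8 1·16  φ→[8+4+2+1+1]=16
[q^17] φ(1)=1,φ(17)=16 ⇒ 17
[q^18] φ(1)=1,φ(2)=1,φ(3)=2,φ(6)=2,φ(9)=6,φ(18)=6 ⇒ 18

14, 15, 16, 17, 18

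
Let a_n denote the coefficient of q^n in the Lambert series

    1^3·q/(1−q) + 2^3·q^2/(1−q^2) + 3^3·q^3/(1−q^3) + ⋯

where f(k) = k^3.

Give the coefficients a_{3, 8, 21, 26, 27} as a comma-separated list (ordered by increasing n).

[q^3] f(3)=27,f(1)=1 ⇒ 28
n=8: 1·8 2·4 4·2 8·1  f→[1+8+64+512]=585
q^21  k|21↦f(k): 21:9261 7:343 3:27 1:1  a_21=9632
[q^26] f(26)=17576,f(13)=2197,f(2)=8,f(1)=1 ⇒ 19782
q^27  k|27↦f(k): 1:1 3:27 9:729 27:19683  a_27=20440

28, 585, 9632, 19782, 20440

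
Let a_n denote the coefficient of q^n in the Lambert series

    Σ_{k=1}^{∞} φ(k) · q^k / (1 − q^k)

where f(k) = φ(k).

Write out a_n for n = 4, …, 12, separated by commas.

d|4:{1,2,4}  Σφ=1+1+2=4
[q^5] φ(5)=4,φ(1)=1 ⇒ 5
[q^6] φ(1)=1,φ(2)=1,φ(3)=2,φ(6)=2 ⇒ 6
n=7: 1·7 7·1  φ→[1+6]=7
q^8  k|8↦φ(k): 8:4 4:2 2:1 1:1  a_8=8
n=9: 9·1 3·3 1·9  φ→[6+2+1]=9
d|10:{10,5,2,1}  Σφ=4+4+1+1=10
q^11  k|11↦φ(k): 1:1 11:10  a_11=11
d|12:{12,6,4,3,2,1}  Σφ=4+2+2+2+1+1=12

4, 5, 6, 7, 8, 9, 10, 11, 12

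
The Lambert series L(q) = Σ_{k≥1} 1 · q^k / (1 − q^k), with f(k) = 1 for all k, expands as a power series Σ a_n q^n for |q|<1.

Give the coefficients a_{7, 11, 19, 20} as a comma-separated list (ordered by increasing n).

2, 2, 2, 6

d|7:{1,7}  Σf=1+1=2
n=11: 1·11 11·1  f→[1+1]=2
n=19: 19·1 1·19  f→[1+1]=2
d|20:{20,10,5,4,2,1}  Σf=1+1+1+1+1+1=6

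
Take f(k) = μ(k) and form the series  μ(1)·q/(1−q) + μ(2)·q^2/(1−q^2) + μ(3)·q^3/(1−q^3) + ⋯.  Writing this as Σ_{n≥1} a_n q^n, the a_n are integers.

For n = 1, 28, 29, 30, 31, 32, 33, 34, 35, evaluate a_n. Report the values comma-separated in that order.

d|1:{1}  Σμ=1=1
n=28: 28·1 14·2 7·4 4·7 2·14 1·28  μ→[0+1+(-1)+0+(-1)+1]=0
d|29:{29,1}  Σμ=(-1)+1=0
q^30  k|30↦μ(k): 1:1 2:-1 3:-1 5:-1 6:1 10:1 15:1 30:-1  a_30=0
[q^31] μ(1)=1,μ(31)=-1 ⇒ 0
n=32: 1·32 2·16 4·8 8·4 16·2 32·1  μ→[1+(-1)+0+0+0+0]=0
[q^33] μ(1)=1,μ(3)=-1,μ(11)=-1,μ(33)=1 ⇒ 0
q^34  k|34↦μ(k): 1:1 2:-1 17:-1 34:1  a_34=0
[q^35] μ(1)=1,μ(5)=-1,μ(7)=-1,μ(35)=1 ⇒ 0

1, 0, 0, 0, 0, 0, 0, 0, 0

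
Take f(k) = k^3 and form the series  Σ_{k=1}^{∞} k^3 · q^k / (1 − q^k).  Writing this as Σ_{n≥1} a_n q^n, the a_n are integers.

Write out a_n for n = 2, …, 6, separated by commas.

n=2: 1·2 2·1  f→[1+8]=9
q^3  k|3↦f(k): 3:27 1:1  a_3=28
d|4:{1,2,4}  Σf=1+8+64=73
n=5: 5·1 1·5  f→[125+1]=126
[q^6] f(1)=1,f(2)=8,f(3)=27,f(6)=216 ⇒ 252

9, 28, 73, 126, 252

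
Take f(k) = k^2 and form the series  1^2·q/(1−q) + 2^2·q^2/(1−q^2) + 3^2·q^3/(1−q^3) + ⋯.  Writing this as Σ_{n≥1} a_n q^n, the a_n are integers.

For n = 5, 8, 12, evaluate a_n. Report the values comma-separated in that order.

26, 85, 210

[q^5] f(1)=1,f(5)=25 ⇒ 26
d|8:{1,2,4,8}  Σf=1+4+16+64=85
n=12: 1·12 2·6 3·4 4·3 6·2 12·1  f→[1+4+9+16+36+144]=210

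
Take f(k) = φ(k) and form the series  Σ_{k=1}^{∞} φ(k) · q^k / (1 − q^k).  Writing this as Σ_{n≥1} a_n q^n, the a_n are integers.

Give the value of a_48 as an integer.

q^48  k|48↦φ(k): 48:16 24:8 16:8 12:4 8:4 6:2 4:2 3:2 2:1 1:1  a_48=48

a_48 = 48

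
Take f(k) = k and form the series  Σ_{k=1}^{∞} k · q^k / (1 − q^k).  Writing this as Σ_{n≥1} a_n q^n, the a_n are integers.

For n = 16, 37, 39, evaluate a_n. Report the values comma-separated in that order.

[q^16] f(16)=16,f(8)=8,f(4)=4,f(2)=2,f(1)=1 ⇒ 31
n=37: 1·37 37·1  f→[1+37]=38
[q^39] f(1)=1,f(3)=3,f(13)=13,f(39)=39 ⇒ 56

31, 38, 56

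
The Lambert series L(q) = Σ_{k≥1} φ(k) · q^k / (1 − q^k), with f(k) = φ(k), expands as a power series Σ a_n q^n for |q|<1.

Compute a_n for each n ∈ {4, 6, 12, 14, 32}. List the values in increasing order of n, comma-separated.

n=4: 1·4 2·2 4·1  φ→[1+1+2]=4
[q^6] φ(1)=1,φ(2)=1,φ(3)=2,φ(6)=2 ⇒ 6
[q^12] φ(12)=4,φ(6)=2,φ(4)=2,φ(3)=2,φ(2)=1,φ(1)=1 ⇒ 12
n=14: 1·14 2·7 7·2 14·1  φ→[1+1+6+6]=14
n=32: 32·1 16·2 8·4 4·8 2·16 1·32  φ→[16+8+4+2+1+1]=32

4, 6, 12, 14, 32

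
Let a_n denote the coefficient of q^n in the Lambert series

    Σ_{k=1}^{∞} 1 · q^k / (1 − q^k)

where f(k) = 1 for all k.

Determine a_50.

d|50:{1,2,5,10,25,50}  Σf=1+1+1+1+1+1=6

a_50 = 6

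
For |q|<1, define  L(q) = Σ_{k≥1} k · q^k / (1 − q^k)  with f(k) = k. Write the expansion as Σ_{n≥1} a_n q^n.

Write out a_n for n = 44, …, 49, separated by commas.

84, 78, 72, 48, 124, 57

n=44: 44·1 22·2 11·4 4·11 2·22 1·44  f→[44+22+11+4+2+1]=84
[q^45] f(45)=45,f(15)=15,f(9)=9,f(5)=5,f(3)=3,f(1)=1 ⇒ 78
n=46: 46·1 23·2 2·23 1·46  f→[46+23+2+1]=72
d|47:{1,47}  Σf=1+47=48
n=48: 48·1 24·2 16·3 12·4 8·6 6·8 4·12 3·16 2·24 1·48  f→[48+24+16+12+8+6+4+3+2+1]=124
[q^49] f(1)=1,f(7)=7,f(49)=49 ⇒ 57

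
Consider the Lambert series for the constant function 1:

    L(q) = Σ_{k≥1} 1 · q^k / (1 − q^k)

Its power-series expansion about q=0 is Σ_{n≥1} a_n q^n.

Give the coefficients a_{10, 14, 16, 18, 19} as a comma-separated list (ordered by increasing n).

4, 4, 5, 6, 2

q^10  k|10↦f(k): 10:1 5:1 2:1 1:1  a_10=4
q^14  k|14↦f(k): 1:1 2:1 7:1 14:1  a_14=4
n=16: 1·16 2·8 4·4 8·2 16·1  f→[1+1+1+1+1]=5
q^18  k|18↦f(k): 18:1 9:1 6:1 3:1 2:1 1:1  a_18=6
q^19  k|19↦f(k): 19:1 1:1  a_19=2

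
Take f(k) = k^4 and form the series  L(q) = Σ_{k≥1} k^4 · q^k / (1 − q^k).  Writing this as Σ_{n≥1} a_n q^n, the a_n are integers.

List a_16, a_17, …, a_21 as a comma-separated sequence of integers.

69905, 83522, 112931, 130322, 170898, 196964

d|16:{16,8,4,2,1}  Σf=65536+4096+256+16+1=69905
q^17  k|17↦f(k): 1:1 17:83521  a_17=83522
q^18  k|18↦f(k): 18:104976 9:6561 6:1296 3:81 2:16 1:1  a_18=112931
[q^19] f(1)=1,f(19)=130321 ⇒ 130322
[q^20] f(20)=160000,f(10)=10000,f(5)=625,f(4)=256,f(2)=16,f(1)=1 ⇒ 170898
n=21: 1·21 3·7 7·3 21·1  f→[1+81+2401+194481]=196964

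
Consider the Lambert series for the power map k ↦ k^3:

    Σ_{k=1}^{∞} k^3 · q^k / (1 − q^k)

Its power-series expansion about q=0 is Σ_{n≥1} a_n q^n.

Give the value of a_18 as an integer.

d|18:{18,9,6,3,2,1}  Σf=5832+729+216+27+8+1=6813

a_18 = 6813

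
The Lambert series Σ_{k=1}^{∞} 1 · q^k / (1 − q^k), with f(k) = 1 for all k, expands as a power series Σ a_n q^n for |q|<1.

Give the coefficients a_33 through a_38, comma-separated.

d|33:{33,11,3,1}  Σf=1+1+1+1=4
d|34:{34,17,2,1}  Σf=1+1+1+1=4
[q^35] f(35)=1,f(7)=1,f(5)=1,f(1)=1 ⇒ 4
d|36:{36,18,12,9,6,4,3,2,1}  Σf=1+1+1+1+1+1+1+1+1=9
n=37: 1·37 37·1  f→[1+1]=2
q^38  k|38↦f(k): 1:1 2:1 19:1 38:1  a_38=4

4, 4, 4, 9, 2, 4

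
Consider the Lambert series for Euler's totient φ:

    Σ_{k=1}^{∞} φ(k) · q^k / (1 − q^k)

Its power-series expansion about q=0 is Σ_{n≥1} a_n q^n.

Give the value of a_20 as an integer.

q^20  k|20↦φ(k): 20:8 10:4 5:4 4:2 2:1 1:1  a_20=20

a_20 = 20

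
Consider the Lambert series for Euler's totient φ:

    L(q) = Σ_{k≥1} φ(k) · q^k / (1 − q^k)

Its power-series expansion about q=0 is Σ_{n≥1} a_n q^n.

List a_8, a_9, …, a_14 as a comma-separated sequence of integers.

q^8  k|8↦φ(k): 8:4 4:2 2:1 1:1  a_8=8
n=9: 1·9 3·3 9·1  φ→[1+2+6]=9
n=10: 1·10 2·5 5·2 10·1  φ→[1+1+4+4]=10
q^11  k|11↦φ(k): 11:10 1:1  a_11=11
[q^12] φ(1)=1,φ(2)=1,φ(3)=2,φ(4)=2,φ(6)=2,φ(12)=4 ⇒ 12
n=13: 13·1 1·13  φ→[12+1]=13
n=14: 1·14 2·7 7·2 14·1  φ→[1+1+6+6]=14

8, 9, 10, 11, 12, 13, 14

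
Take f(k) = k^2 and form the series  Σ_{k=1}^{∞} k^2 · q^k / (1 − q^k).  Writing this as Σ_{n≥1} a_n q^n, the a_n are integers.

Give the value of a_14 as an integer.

d|14:{14,7,2,1}  Σf=196+49+4+1=250

a_14 = 250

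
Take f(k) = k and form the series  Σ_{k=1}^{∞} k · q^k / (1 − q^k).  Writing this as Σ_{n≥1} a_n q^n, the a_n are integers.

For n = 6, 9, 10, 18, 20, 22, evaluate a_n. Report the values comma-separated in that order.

n=6: 6·1 3·2 2·3 1·6  f→[6+3+2+1]=12
q^9  k|9↦f(k): 1:1 3:3 9:9  a_9=13
n=10: 1·10 2·5 5·2 10·1  f→[1+2+5+10]=18
d|18:{1,2,3,6,9,18}  Σf=1+2+3+6+9+18=39
q^20  k|20↦f(k): 20:20 10:10 5:5 4:4 2:2 1:1  a_20=42
[q^22] f(1)=1,f(2)=2,f(11)=11,f(22)=22 ⇒ 36

12, 13, 18, 39, 42, 36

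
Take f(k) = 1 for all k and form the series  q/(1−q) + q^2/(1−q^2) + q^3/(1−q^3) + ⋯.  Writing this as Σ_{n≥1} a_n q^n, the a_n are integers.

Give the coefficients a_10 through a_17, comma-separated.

[q^10] f(1)=1,f(2)=1,f(5)=1,f(10)=1 ⇒ 4
d|11:{1,11}  Σf=1+1=2
d|12:{1,2,3,4,6,12}  Σf=1+1+1+1+1+1=6
[q^13] f(1)=1,f(13)=1 ⇒ 2
[q^14] f(1)=1,f(2)=1,f(7)=1,f(14)=1 ⇒ 4
q^15  k|15↦f(k): 15:1 5:1 3:1 1:1  a_15=4
q^16  k|16↦f(k): 16:1 8:1 4:1 2:1 1:1  a_16=5
[q^17] f(17)=1,f(1)=1 ⇒ 2

4, 2, 6, 2, 4, 4, 5, 2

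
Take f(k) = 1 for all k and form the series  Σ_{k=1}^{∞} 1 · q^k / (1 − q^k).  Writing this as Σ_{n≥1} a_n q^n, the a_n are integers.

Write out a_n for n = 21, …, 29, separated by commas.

4, 4, 2, 8, 3, 4, 4, 6, 2

[q^21] f(1)=1,f(3)=1,f(7)=1,f(21)=1 ⇒ 4
n=22: 22·1 11·2 2·11 1·22  f→[1+1+1+1]=4
d|23:{23,1}  Σf=1+1=2
q^24  k|24↦f(k): 24:1 12:1 8:1 6:1 4:1 3:1 2:1 1:1  a_24=8
n=25: 1·25 5·5 25·1  f→[1+1+1]=3
n=26: 26·1 13·2 2·13 1·26  f→[1+1+1+1]=4
[q^27] f(27)=1,f(9)=1,f(3)=1,f(1)=1 ⇒ 4
n=28: 28·1 14·2 7·4 4·7 2·14 1·28  f→[1+1+1+1+1+1]=6
d|29:{1,29}  Σf=1+1=2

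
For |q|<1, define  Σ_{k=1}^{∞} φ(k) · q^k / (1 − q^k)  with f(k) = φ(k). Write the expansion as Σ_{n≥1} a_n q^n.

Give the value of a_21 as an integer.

d|21:{1,3,7,21}  Σφ=1+2+6+12=21

a_21 = 21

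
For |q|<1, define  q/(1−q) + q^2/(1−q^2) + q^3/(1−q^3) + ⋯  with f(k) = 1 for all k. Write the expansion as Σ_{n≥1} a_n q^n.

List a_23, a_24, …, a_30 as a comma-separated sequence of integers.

n=23: 23·1 1·23  f→[1+1]=2
d|24:{1,2,3,4,6,8,12,24}  Σf=1+1+1+1+1+1+1+1=8
[q^25] f(25)=1,f(5)=1,f(1)=1 ⇒ 3
n=26: 26·1 13·2 2·13 1·26  f→[1+1+1+1]=4
n=27: 1·27 3·9 9·3 27·1  f→[1+1+1+1]=4
q^28  k|28↦f(k): 28:1 14:1 7:1 4:1 2:1 1:1  a_28=6
q^29  k|29↦f(k): 29:1 1:1  a_29=2
d|30:{30,15,10,6,5,3,2,1}  Σf=1+1+1+1+1+1+1+1=8

2, 8, 3, 4, 4, 6, 2, 8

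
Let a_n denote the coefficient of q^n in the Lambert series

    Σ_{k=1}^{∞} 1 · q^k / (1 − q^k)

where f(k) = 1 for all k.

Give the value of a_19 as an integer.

d|19:{1,19}  Σf=1+1=2

a_19 = 2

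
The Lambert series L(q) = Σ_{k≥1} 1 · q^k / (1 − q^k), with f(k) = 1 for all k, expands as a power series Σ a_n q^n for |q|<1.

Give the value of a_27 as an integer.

q^27  k|27↦f(k): 27:1 9:1 3:1 1:1  a_27=4

a_27 = 4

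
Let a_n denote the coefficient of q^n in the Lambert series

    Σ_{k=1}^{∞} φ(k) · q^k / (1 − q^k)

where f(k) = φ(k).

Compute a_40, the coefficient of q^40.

q^40  k|40↦φ(k): 40:16 20:8 10:4 8:4 5:4 4:2 2:1 1:1  a_40=40

a_40 = 40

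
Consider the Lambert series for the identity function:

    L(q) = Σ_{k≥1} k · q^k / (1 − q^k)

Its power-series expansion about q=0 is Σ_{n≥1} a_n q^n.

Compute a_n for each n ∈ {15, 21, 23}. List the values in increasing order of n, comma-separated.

[q^15] f(1)=1,f(3)=3,f(5)=5,f(15)=15 ⇒ 24
q^21  k|21↦f(k): 1:1 3:3 7:7 21:21  a_21=32
n=23: 1·23 23·1  f→[1+23]=24

24, 32, 24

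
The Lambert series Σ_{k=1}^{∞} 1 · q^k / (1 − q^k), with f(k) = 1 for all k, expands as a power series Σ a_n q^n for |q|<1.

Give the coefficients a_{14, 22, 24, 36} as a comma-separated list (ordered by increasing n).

d|14:{1,2,7,14}  Σf=1+1+1+1=4
[q^22] f(1)=1,f(2)=1,f(11)=1,f(22)=1 ⇒ 4
d|24:{24,12,8,6,4,3,2,1}  Σf=1+1+1+1+1+1+1+1=8
[q^36] f(36)=1,f(18)=1,f(12)=1,f(9)=1,f(6)=1,f(4)=1,f(3)=1,f(2)=1,f(1)=1 ⇒ 9

4, 4, 8, 9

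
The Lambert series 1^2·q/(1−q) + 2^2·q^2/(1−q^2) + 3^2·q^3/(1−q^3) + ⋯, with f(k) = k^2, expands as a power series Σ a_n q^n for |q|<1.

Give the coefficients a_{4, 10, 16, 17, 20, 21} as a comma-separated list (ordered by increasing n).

21, 130, 341, 290, 546, 500

q^4  k|4↦f(k): 1:1 2:4 4:16  a_4=21
q^10  k|10↦f(k): 10:100 5:25 2:4 1:1  a_10=130
n=16: 16·1 8·2 4·4 2·8 1·16  f→[256+64+16+4+1]=341
q^17  k|17↦f(k): 1:1 17:289  a_17=290
[q^20] f(1)=1,f(2)=4,f(4)=16,f(5)=25,f(10)=100,f(20)=400 ⇒ 546
q^21  k|21↦f(k): 1:1 3:9 7:49 21:441  a_21=500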